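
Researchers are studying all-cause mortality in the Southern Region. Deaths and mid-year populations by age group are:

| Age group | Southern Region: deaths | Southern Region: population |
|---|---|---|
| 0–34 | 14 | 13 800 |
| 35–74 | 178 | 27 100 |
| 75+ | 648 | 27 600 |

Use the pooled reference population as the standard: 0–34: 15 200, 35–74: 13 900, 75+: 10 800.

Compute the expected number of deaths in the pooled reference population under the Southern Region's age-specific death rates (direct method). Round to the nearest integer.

Age-specific rates per 100 000 for the Southern Region: 101.45, 656.83, 2347.83.
Expected deaths = Σ (standard pop × age-specific rate ÷ 100 000)
= 15 200×101.45/100 000 + 13 900×656.83/100 000 + 10 800×2347.83/100 000
= 15.42 + 91.30 + 253.57 = 360.28.

360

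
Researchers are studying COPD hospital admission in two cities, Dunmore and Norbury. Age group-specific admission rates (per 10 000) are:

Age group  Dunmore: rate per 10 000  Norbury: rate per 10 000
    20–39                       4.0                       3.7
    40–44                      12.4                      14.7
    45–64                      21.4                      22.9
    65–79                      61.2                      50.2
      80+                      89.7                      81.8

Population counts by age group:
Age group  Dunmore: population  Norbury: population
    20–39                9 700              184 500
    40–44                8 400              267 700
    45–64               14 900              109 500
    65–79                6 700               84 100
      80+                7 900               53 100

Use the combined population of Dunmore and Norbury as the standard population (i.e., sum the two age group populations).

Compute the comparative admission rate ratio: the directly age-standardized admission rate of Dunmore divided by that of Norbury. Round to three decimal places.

1.042

Combined standard total = 746 500; weights = 0.2601, 0.3699, 0.1666, 0.1216, 0.0817.
Dunmore: 0.2601×4.0 + 0.3699×12.4 + 0.1666×21.4 + 0.1216×61.2 + 0.0817×89.7 = 23.9669 per 10 000.
Norbury: 0.2601×3.7 + 0.3699×14.7 + 0.1666×22.9 + 0.1216×50.2 + 0.0817×81.8 = 23.0059 per 10 000.
Ratio = 23.9669 ÷ 23.0059 = 1.04177.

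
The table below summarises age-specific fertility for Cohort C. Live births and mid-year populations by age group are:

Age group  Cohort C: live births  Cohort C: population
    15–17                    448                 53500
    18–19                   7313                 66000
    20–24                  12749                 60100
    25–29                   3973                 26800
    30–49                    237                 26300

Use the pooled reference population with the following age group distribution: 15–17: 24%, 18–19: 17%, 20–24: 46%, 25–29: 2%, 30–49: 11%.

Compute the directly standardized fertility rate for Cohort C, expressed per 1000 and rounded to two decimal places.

122.38

Age-specific rates per 1000 for Cohort C: 8.374, 110.803, 212.130, 148.246, 9.011.
Standard weights: 0.24, 0.17, 0.46, 0.02, 0.11.
Standardized rate: 0.2400×8.374 + 0.1700×110.803 + 0.4600×212.130 + 0.0200×148.246 + 0.1100×9.011 = 122.3821 per 1000.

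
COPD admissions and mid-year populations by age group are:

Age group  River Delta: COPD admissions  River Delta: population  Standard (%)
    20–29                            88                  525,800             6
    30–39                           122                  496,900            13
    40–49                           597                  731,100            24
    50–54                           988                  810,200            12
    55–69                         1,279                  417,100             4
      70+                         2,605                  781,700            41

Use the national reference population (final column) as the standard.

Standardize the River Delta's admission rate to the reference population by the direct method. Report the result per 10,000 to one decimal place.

Age-specific rates per 10,000 for the River Delta: 1.67, 2.46, 8.17, 12.19, 30.66, 33.32.
Standard weights: 0.06, 0.13, 0.24, 0.12, 0.04, 0.41.
Standardized rate: 0.0600×1.67 + 0.1300×2.46 + 0.2400×8.17 + 0.1200×12.19 + 0.0400×30.66 + 0.4100×33.32 = 18.7325 per 10,000.

18.7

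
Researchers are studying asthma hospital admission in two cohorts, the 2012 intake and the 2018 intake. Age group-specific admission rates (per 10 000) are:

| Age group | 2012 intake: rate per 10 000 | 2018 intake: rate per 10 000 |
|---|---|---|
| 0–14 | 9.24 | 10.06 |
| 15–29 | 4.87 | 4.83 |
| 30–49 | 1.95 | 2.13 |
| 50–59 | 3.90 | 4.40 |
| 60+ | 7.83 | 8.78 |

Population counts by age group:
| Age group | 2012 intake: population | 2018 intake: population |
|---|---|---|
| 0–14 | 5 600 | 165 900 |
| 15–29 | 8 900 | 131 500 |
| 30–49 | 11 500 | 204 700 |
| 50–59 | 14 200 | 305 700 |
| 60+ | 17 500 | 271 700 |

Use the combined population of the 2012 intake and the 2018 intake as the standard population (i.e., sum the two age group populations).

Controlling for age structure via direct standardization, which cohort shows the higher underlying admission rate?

Combined standard total = 1 137 200; weights = 0.1508, 0.1235, 0.1901, 0.2813, 0.2543.
The 2012 intake: 0.1508×9.24 + 0.1235×4.87 + 0.1901×1.95 + 0.2813×3.90 + 0.2543×7.83 = 5.4538 per 10 000.
The 2018 intake: 0.1508×10.06 + 0.1235×4.83 + 0.1901×2.13 + 0.2813×4.40 + 0.2543×8.78 = 5.9890 per 10 000.

2018 intake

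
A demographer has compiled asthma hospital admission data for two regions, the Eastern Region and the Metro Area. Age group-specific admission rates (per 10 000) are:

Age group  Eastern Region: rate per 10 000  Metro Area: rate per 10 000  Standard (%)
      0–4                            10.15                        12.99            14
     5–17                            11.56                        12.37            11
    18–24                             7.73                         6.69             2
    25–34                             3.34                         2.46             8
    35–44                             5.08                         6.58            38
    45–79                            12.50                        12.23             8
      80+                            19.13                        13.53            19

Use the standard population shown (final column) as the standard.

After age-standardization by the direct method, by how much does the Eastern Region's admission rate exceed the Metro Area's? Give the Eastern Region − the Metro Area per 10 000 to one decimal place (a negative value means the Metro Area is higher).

Standard weights: 0.14, 0.11, 0.02, 0.08, 0.38, 0.08, 0.19.
The Eastern Region: 0.1400×10.15 + 0.1100×11.56 + 0.0200×7.73 + 0.0800×3.34 + 0.3800×5.08 + 0.0800×12.50 + 0.1900×19.13 = 9.6795 per 10 000.
The Metro Area: 0.1400×12.99 + 0.1100×12.37 + 0.0200×6.69 + 0.0800×2.46 + 0.3800×6.58 + 0.0800×12.23 + 0.1900×13.53 = 9.5594 per 10 000.
Difference = 9.6795 − 9.5594 = 0.1201.

0.1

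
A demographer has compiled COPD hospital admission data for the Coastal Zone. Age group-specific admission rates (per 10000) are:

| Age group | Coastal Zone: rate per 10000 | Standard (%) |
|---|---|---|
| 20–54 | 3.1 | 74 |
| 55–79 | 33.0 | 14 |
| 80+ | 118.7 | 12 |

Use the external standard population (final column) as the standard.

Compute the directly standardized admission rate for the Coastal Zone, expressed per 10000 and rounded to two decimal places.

21.16

Standard weights: 0.74, 0.14, 0.12.
Standardized rate: 0.7400×3.1 + 0.1400×33.0 + 0.1200×118.7 = 21.1580 per 10000.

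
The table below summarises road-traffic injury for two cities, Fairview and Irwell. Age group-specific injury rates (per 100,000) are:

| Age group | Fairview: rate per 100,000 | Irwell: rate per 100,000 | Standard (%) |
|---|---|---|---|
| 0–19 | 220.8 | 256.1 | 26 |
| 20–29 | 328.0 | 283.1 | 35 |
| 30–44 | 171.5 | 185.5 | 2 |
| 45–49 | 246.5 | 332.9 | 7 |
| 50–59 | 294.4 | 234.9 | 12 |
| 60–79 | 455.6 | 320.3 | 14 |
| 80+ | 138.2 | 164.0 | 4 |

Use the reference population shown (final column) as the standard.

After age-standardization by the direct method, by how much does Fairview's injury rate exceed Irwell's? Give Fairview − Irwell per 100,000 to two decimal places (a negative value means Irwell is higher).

Standard weights: 0.26, 0.35, 0.02, 0.07, 0.12, 0.14, 0.04.
Fairview: 0.2600×220.8 + 0.3500×328.0 + 0.0200×171.5 + 0.0700×246.5 + 0.1200×294.4 + 0.1400×455.6 + 0.0400×138.2 = 297.5330 per 100,000.
Irwell: 0.2600×256.1 + 0.3500×283.1 + 0.0200×185.5 + 0.0700×332.9 + 0.1200×234.9 + 0.1400×320.3 + 0.0400×164.0 = 272.2740 per 100,000.
Difference = 297.5330 − 272.2740 = 25.2590.

25.26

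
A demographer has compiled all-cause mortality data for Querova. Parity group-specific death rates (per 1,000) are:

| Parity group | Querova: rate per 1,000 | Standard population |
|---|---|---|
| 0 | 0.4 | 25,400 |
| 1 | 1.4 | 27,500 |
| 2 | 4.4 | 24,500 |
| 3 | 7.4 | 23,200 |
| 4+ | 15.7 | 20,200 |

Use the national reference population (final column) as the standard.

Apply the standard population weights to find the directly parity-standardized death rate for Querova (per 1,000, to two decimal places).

Standard total = 120,800; weights = 0.2103, 0.2276, 0.2028, 0.1921, 0.1672.
Standardized rate: 0.2103×0.4 + 0.2276×1.4 + 0.2028×4.4 + 0.1921×7.4 + 0.1672×15.7 = 5.3417 per 1,000.

5.34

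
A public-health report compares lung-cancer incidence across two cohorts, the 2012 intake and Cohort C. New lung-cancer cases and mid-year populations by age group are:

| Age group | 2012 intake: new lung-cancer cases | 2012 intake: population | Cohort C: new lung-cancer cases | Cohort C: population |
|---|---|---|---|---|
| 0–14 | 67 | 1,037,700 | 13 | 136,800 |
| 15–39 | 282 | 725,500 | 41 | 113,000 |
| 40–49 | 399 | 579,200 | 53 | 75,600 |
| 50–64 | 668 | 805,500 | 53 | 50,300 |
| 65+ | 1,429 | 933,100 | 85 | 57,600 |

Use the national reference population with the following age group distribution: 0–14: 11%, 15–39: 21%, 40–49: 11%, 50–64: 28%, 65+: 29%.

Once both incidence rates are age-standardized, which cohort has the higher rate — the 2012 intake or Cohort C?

Age-specific rates per 100,000 for the 2012 intake: 6.46, 38.87, 68.89, 82.93, 153.15.
For Cohort C: 9.50, 36.28, 70.11, 105.37, 147.57.
Standard weights: 0.11, 0.21, 0.11, 0.28, 0.29.
The 2012 intake: 0.1100×6.46 + 0.2100×38.87 + 0.1100×68.89 + 0.2800×82.93 + 0.2900×153.15 = 84.0831 per 100,000.
Cohort C: 0.1100×9.50 + 0.2100×36.28 + 0.1100×70.11 + 0.2800×105.37 + 0.2900×147.57 = 88.6746 per 100,000.
The crude rates (69.71 vs 56.54) would put the 2012 intake higher, but that reflects its age composition; once standardized to a common age structure, Cohort C has the higher underlying rate.

Cohort C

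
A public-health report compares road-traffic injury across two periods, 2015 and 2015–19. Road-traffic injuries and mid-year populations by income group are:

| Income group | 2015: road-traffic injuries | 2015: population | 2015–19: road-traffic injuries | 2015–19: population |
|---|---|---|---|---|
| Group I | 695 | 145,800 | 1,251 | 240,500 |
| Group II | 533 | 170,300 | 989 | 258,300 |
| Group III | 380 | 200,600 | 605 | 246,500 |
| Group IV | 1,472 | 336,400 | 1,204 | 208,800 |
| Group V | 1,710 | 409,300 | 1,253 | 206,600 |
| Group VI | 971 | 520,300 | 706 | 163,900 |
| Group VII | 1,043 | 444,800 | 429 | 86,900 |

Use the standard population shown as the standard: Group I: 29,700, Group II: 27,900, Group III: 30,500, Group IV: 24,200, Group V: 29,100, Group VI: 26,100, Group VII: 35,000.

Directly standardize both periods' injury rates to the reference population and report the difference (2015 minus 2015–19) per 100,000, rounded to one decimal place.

-144.4

Income-specific rates per 100,000 for 2015: 476.68, 312.98, 189.43, 437.57, 417.79, 186.62, 234.49.
For 2015–19: 520.17, 382.89, 245.44, 576.63, 606.49, 430.75, 493.67.
Standard total = 202,500; weights = 0.1467, 0.1378, 0.1506, 0.1195, 0.1437, 0.1289, 0.1728.
2015: 0.1467×476.68 + 0.1378×312.98 + 0.1506×189.43 + 0.1195×437.57 + 0.1437×417.79 + 0.1289×186.62 + 0.1728×234.49 = 318.4787 per 100,000.
2015–19: 0.1467×520.17 + 0.1378×382.89 + 0.1506×245.44 + 0.1195×576.63 + 0.1437×606.49 + 0.1289×430.75 + 0.1728×493.67 = 462.9212 per 100,000.
Difference = 318.4787 − 462.9212 = -144.4424.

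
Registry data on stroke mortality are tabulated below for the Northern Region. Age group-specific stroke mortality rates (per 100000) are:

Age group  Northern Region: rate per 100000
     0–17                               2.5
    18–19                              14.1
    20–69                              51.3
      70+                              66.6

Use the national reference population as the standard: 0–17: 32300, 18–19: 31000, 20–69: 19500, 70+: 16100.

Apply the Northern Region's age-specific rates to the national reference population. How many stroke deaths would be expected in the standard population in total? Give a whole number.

26

Expected stroke deaths = Σ (standard pop × age-specific rate ÷ 100000)
= 32300×2.5/100000 + 31000×14.1/100000 + 19500×51.3/100000 + 16100×66.6/100000
= 0.81 + 4.37 + 10.00 + 10.72 = 25.90.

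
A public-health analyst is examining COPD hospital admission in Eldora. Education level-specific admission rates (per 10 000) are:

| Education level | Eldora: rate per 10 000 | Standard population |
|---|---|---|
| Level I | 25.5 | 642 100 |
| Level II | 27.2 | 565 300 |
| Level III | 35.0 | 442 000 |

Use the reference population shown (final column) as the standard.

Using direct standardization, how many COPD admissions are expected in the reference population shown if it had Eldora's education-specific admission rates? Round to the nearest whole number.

4722

Expected COPD admissions = Σ (standard pop × education-specific rate ÷ 10 000)
= 642 100×25.5/10 000 + 565 300×27.2/10 000 + 442 000×35.0/10 000
= 1637.36 + 1537.62 + 1547.00 = 4721.97.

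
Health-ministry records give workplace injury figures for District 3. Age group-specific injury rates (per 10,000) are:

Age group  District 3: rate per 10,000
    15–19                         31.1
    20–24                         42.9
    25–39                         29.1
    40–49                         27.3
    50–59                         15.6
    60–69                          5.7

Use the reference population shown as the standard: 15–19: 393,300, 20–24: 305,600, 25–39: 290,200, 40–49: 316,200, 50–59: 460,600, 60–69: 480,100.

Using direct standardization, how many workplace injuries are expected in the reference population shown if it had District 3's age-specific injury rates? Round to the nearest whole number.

Expected workplace injuries = Σ (standard pop × age-specific rate ÷ 10,000)
= 393,300×31.1/10,000 + 305,600×42.9/10,000 + 290,200×29.1/10,000 + 316,200×27.3/10,000 + 460,600×15.6/10,000 + 480,100×5.7/10,000
= 1223.16 + 1311.02 + 844.48 + 863.23 + 718.54 + 273.66 = 5234.09.

5234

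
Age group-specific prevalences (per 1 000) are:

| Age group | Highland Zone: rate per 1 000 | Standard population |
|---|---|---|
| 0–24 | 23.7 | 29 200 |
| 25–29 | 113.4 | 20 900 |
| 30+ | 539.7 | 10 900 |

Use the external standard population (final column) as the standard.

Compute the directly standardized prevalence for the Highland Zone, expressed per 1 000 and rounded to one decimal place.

146.6

Standard total = 61 000; weights = 0.4787, 0.3426, 0.1787.
Standardized rate: 0.4787×23.7 + 0.3426×113.4 + 0.1787×539.7 = 146.6366 per 1 000.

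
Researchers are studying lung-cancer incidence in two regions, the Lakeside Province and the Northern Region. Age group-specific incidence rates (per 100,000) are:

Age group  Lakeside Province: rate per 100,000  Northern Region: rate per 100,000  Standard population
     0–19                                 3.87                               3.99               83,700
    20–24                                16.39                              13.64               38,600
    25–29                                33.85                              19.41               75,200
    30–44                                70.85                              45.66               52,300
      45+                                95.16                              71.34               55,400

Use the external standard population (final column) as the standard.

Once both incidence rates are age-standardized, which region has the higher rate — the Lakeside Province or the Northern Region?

Standard total = 305,200; weights = 0.2742, 0.1265, 0.2464, 0.1714, 0.1815.
The Lakeside Province: 0.2742×3.87 + 0.1265×16.39 + 0.2464×33.85 + 0.1714×70.85 + 0.1815×95.16 = 40.8893 per 100,000.
The Northern Region: 0.2742×3.99 + 0.1265×13.64 + 0.2464×19.41 + 0.1714×45.66 + 0.1815×71.34 = 28.3760 per 100,000.

Lakeside Province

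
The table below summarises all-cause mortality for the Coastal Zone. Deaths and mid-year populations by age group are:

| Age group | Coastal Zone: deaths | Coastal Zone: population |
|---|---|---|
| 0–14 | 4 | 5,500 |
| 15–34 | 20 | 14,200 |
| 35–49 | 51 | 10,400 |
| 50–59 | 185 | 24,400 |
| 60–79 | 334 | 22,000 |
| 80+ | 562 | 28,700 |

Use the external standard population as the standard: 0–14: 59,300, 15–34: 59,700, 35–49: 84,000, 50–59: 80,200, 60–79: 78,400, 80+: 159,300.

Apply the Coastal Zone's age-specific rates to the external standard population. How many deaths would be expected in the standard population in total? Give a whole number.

5457

Age-specific rates per 100,000 for the Coastal Zone: 72.73, 140.85, 490.38, 758.20, 1518.18, 1958.19.
Expected deaths = Σ (standard pop × age-specific rate ÷ 100,000)
= 59,300×72.73/100,000 + 59,700×140.85/100,000 + 84,000×490.38/100,000 + 80,200×758.20/100,000 + 78,400×1518.18/100,000 + 159,300×1958.19/100,000
= 43.13 + 84.08 + 411.92 + 608.07 + 1190.25 + 3119.39 = 5456.86.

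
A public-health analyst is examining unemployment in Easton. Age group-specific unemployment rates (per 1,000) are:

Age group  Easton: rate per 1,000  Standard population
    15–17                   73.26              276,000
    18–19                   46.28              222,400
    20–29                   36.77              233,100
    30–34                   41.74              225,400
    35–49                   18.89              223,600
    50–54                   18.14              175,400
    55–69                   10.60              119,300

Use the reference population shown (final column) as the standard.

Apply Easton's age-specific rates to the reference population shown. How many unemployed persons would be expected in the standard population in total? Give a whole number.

Expected unemployed persons = Σ (standard pop × age-specific rate ÷ 1,000)
= 276,000×73.26/1,000 + 222,400×46.28/1,000 + 233,100×36.77/1,000 + 225,400×41.74/1,000 + 223,600×18.89/1,000 + 175,400×18.14/1,000 + 119,300×10.60/1,000
= 20219.76 + 10292.67 + 8571.09 + 9408.20 + 4223.80 + 3181.76 + 1264.58 = 57161.85.

57162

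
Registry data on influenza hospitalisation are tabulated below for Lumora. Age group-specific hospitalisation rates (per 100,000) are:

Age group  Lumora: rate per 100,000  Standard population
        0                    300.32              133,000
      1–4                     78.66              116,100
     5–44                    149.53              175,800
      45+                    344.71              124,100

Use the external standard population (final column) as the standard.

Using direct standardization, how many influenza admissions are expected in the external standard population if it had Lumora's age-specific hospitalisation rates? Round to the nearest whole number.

Expected influenza admissions = Σ (standard pop × age-specific rate ÷ 100,000)
= 133,000×300.32/100,000 + 116,100×78.66/100,000 + 175,800×149.53/100,000 + 124,100×344.71/100,000
= 399.43 + 91.32 + 262.87 + 427.79 = 1181.41.

1181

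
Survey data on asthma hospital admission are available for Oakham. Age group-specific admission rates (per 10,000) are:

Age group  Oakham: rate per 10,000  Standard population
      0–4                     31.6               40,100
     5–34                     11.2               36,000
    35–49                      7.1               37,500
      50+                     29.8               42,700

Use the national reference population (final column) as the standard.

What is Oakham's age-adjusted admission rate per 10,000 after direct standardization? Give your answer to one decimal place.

20.5

Standard total = 156,300; weights = 0.2566, 0.2303, 0.2399, 0.2732.
Standardized rate: 0.2566×31.6 + 0.2303×11.2 + 0.2399×7.1 + 0.2732×29.8 = 20.5315 per 10,000.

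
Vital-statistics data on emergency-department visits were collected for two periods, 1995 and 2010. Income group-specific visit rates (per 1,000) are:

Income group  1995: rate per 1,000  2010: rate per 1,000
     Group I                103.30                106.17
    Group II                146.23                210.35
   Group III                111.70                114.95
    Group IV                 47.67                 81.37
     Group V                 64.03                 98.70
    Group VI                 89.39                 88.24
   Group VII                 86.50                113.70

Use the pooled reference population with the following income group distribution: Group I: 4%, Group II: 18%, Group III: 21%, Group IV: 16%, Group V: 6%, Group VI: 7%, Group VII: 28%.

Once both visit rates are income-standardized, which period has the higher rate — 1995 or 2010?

Standard weights: 0.04, 0.18, 0.21, 0.16, 0.06, 0.07, 0.28.
1995: 0.0400×103.30 + 0.1800×146.23 + 0.2100×111.70 + 0.1600×47.67 + 0.0600×64.03 + 0.0700×89.39 + 0.2800×86.50 = 95.8567 per 1,000.
2010: 0.0400×106.17 + 0.1800×210.35 + 0.2100×114.95 + 0.1600×81.37 + 0.0600×98.70 + 0.0700×88.24 + 0.2800×113.70 = 123.2033 per 1,000.

2010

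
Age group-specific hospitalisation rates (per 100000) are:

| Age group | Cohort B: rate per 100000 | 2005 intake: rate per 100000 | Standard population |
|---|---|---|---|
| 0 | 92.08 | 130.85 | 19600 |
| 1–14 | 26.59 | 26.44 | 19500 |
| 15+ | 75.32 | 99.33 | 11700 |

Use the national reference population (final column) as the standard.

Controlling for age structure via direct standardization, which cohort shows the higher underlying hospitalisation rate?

2005 intake

Standard total = 50800; weights = 0.3858, 0.3839, 0.2303.
Cohort B: 0.3858×92.08 + 0.3839×26.59 + 0.2303×75.32 = 63.0810 per 100000.
The 2005 intake: 0.3858×130.85 + 0.3839×26.44 + 0.2303×99.33 = 83.5118 per 100000.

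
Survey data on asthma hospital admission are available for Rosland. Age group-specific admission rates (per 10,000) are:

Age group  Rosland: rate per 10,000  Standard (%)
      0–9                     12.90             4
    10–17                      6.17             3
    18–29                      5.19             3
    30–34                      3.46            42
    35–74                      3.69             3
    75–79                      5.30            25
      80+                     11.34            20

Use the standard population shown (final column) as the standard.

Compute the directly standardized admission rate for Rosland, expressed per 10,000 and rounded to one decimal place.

Standard weights: 0.04, 0.03, 0.03, 0.42, 0.03, 0.25, 0.20.
Standardized rate: 0.0400×12.90 + 0.0300×6.17 + 0.0300×5.19 + 0.4200×3.46 + 0.0300×3.69 + 0.2500×5.30 + 0.2000×11.34 = 6.0137 per 10,000.

6.0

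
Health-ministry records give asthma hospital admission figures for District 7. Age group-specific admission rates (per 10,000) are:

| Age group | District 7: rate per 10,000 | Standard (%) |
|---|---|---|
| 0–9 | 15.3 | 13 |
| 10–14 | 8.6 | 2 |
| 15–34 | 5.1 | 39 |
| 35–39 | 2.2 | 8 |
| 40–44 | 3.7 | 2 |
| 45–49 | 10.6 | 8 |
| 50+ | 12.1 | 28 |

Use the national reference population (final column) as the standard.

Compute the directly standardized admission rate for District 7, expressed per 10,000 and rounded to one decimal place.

8.6

Standard weights: 0.13, 0.02, 0.39, 0.08, 0.02, 0.08, 0.28.
Standardized rate: 0.1300×15.3 + 0.0200×8.6 + 0.3900×5.1 + 0.0800×2.2 + 0.0200×3.7 + 0.0800×10.6 + 0.2800×12.1 = 8.6360 per 10,000.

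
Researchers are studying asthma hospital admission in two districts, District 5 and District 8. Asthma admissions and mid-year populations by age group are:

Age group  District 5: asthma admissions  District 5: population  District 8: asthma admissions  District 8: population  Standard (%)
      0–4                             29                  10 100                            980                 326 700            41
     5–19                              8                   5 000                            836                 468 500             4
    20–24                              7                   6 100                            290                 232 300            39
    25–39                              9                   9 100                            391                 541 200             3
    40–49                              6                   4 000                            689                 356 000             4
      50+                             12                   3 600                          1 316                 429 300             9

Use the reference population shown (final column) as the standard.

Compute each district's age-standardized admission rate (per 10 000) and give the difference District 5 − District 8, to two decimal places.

-0.85

Age-specific rates per 10 000 for District 5: 28.71, 16.00, 11.48, 9.89, 15.00, 33.33.
For District 8: 30.00, 17.84, 12.48, 7.22, 19.35, 30.65.
Standard weights: 0.41, 0.04, 0.39, 0.03, 0.04, 0.09.
District 5: 0.4100×28.71 + 0.0400×16.00 + 0.3900×11.48 + 0.0300×9.89 + 0.0400×15.00 + 0.0900×33.33 = 20.7844 per 10 000.
District 8: 0.4100×30.00 + 0.0400×17.84 + 0.3900×12.48 + 0.0300×7.22 + 0.0400×19.35 + 0.0900×30.65 = 21.6310 per 10 000.
Difference = 20.7844 − 21.6310 = -0.8466.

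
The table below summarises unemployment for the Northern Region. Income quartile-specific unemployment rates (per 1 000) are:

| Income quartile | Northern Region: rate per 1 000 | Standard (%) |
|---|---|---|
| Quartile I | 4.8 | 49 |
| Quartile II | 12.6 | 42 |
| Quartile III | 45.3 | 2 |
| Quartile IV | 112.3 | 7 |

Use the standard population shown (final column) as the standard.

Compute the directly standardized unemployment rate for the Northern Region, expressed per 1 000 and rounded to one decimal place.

Standard weights: 0.49, 0.42, 0.02, 0.07.
Standardized rate: 0.4900×4.8 + 0.4200×12.6 + 0.0200×45.3 + 0.0700×112.3 = 16.4110 per 1 000.

16.4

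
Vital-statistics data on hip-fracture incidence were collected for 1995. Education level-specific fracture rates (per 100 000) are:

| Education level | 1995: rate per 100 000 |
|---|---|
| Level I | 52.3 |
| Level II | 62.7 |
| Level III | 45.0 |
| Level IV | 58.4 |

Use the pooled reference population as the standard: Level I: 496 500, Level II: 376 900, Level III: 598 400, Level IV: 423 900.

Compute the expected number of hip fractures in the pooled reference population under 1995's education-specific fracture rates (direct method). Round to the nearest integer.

Expected hip fractures = Σ (standard pop × education-specific rate ÷ 100 000)
= 496 500×52.3/100 000 + 376 900×62.7/100 000 + 598 400×45.0/100 000 + 423 900×58.4/100 000
= 259.67 + 236.32 + 269.28 + 247.56 = 1012.82.

1013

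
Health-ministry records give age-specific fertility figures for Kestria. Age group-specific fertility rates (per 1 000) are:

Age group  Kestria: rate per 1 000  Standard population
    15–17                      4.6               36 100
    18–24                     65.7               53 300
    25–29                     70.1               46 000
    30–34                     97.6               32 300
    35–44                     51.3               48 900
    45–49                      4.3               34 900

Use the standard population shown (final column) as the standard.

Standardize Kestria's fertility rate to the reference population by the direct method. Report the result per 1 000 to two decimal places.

50.51

Standard total = 251 500; weights = 0.1435, 0.2119, 0.1829, 0.1284, 0.1944, 0.1388.
Standardized rate: 0.1435×4.6 + 0.2119×65.7 + 0.1829×70.1 + 0.1284×97.6 + 0.1944×51.3 + 0.1388×4.3 = 50.5113 per 1 000.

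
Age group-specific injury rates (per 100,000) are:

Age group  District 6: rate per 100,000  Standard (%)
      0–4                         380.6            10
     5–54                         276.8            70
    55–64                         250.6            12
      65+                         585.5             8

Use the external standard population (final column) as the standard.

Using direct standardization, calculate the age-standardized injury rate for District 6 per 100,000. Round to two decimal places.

308.73

Standard weights: 0.10, 0.70, 0.12, 0.08.
Standardized rate: 0.1000×380.6 + 0.7000×276.8 + 0.1200×250.6 + 0.0800×585.5 = 308.7320 per 100,000.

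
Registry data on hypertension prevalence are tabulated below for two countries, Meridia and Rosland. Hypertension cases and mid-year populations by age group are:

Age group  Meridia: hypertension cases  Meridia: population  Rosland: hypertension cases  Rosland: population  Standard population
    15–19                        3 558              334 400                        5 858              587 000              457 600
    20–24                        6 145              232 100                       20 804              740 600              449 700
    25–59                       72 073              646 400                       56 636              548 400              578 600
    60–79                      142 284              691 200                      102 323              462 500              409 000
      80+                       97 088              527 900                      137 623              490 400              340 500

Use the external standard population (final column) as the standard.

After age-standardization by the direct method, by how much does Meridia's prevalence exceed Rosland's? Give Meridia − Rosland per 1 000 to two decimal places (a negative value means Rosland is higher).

Age-specific rates per 1 000 for Meridia: 10.640, 26.476, 111.499, 205.851, 183.914.
For Rosland: 9.980, 28.091, 103.275, 221.239, 280.634.
Standard total = 2 235 400; weights = 0.2047, 0.2012, 0.2588, 0.1830, 0.1523.
Meridia: 0.2047×10.640 + 0.2012×26.476 + 0.2588×111.499 + 0.1830×205.851 + 0.1523×183.914 = 102.0416 per 1 000.
Rosland: 0.2047×9.980 + 0.2012×28.091 + 0.2588×103.275 + 0.1830×221.239 + 0.1523×280.634 = 117.6508 per 1 000.
Difference = 102.0416 − 117.6508 = -15.6092.

-15.61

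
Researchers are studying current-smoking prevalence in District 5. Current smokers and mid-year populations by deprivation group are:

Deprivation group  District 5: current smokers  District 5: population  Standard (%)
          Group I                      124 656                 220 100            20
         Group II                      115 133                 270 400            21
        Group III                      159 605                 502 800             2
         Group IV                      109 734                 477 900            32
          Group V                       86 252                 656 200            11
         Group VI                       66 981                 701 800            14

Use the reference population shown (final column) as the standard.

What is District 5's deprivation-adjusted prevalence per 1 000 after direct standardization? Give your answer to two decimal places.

Deprivation-specific rates per 1 000 for District 5: 566.361, 425.788, 317.432, 229.617, 131.442, 95.442.
Standard weights: 0.20, 0.21, 0.02, 0.32, 0.11, 0.14.
Standardized rate: 0.2000×566.361 + 0.2100×425.788 + 0.0200×317.432 + 0.3200×229.617 + 0.1100×131.442 + 0.1400×95.442 = 310.3341 per 1 000.

310.33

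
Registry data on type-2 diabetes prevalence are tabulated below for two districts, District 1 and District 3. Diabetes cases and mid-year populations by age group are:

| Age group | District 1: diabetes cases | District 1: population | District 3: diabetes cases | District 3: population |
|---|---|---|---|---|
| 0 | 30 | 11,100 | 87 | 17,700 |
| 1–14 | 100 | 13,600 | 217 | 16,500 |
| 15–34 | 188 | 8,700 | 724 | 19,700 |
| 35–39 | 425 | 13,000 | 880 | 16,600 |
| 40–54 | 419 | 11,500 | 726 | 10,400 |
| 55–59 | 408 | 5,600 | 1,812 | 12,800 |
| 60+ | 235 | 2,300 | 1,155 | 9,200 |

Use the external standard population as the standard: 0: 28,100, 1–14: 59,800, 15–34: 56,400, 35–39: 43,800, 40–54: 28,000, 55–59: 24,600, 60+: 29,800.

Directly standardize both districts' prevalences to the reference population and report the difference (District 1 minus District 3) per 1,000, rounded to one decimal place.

-20.2

Age-specific rates per 1,000 for District 1: 2.703, 7.353, 21.609, 32.692, 36.435, 72.857, 102.174.
For District 3: 4.915, 13.152, 36.751, 53.012, 69.808, 141.562, 125.543.
Standard total = 270,500; weights = 0.1039, 0.2211, 0.2085, 0.1619, 0.1035, 0.0909, 0.1102.
District 1: 0.1039×2.703 + 0.2211×7.353 + 0.2085×21.609 + 0.1619×32.692 + 0.1035×36.435 + 0.0909×72.857 + 0.1102×102.174 = 33.3589 per 1,000.
District 3: 0.1039×4.915 + 0.2211×13.152 + 0.2085×36.751 + 0.1619×53.012 + 0.1035×69.808 + 0.0909×141.562 + 0.1102×125.543 = 53.5953 per 1,000.
Difference = 33.3589 − 53.5953 = -20.2364.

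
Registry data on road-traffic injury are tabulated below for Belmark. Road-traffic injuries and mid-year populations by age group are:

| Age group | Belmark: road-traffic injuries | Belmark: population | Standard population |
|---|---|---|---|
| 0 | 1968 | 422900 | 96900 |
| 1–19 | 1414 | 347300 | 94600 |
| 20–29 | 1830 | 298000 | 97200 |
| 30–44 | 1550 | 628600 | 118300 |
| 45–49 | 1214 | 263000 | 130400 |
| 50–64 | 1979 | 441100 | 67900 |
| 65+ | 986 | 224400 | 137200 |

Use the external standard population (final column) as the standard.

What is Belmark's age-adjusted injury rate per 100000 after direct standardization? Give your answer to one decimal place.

435.6

Age-specific rates per 100000 for Belmark: 465.36, 407.14, 614.09, 246.58, 461.60, 448.65, 439.39.
Standard total = 742500; weights = 0.1305, 0.1274, 0.1309, 0.1593, 0.1756, 0.0914, 0.1848.
Standardized rate: 0.1305×465.36 + 0.1274×407.14 + 0.1309×614.09 + 0.1593×246.58 + 0.1756×461.60 + 0.0914×448.65 + 0.1848×439.39 = 435.5684 per 100000.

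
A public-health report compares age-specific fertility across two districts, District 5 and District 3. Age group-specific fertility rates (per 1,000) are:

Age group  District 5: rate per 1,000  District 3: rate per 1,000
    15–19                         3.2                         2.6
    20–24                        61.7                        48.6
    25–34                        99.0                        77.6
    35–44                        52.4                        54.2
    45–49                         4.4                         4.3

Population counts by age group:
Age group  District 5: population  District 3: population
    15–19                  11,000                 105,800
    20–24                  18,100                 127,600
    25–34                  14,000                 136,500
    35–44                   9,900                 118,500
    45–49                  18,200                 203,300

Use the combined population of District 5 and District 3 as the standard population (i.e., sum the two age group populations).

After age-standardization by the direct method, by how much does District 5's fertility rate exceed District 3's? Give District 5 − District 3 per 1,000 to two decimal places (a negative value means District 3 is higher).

Combined standard total = 762,900; weights = 0.1531, 0.1910, 0.1973, 0.1683, 0.2903.
District 5: 0.1531×3.2 + 0.1910×61.7 + 0.1973×99.0 + 0.1683×52.4 + 0.2903×4.4 = 41.9003 per 1,000.
District 3: 0.1531×2.6 + 0.1910×48.6 + 0.1973×77.6 + 0.1683×54.2 + 0.2903×4.3 = 35.3588 per 1,000.
Difference = 41.9003 − 35.3588 = 6.5415.

6.54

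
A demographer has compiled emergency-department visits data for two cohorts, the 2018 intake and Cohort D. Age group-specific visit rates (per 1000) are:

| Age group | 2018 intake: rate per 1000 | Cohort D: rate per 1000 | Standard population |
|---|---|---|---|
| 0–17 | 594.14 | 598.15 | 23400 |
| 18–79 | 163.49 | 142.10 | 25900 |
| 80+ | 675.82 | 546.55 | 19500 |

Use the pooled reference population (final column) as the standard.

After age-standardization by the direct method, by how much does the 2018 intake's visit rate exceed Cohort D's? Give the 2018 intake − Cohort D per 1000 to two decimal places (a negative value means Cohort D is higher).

43.33

Standard total = 68800; weights = 0.3401, 0.3765, 0.2834.
The 2018 intake: 0.3401×594.14 + 0.3765×163.49 + 0.2834×675.82 = 455.1709 per 1000.
Cohort D: 0.3401×598.15 + 0.3765×142.10 + 0.2834×546.55 = 411.8434 per 1000.
Difference = 455.1709 − 411.8434 = 43.3275.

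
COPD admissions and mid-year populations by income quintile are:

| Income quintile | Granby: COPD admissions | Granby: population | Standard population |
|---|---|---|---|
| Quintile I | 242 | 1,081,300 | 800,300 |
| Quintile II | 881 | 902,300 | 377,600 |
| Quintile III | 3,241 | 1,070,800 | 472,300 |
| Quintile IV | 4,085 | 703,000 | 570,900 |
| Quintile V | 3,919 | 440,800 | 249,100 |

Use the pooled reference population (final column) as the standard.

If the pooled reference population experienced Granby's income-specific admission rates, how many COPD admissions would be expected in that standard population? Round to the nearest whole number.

Income-specific rates per 10,000 for Granby: 2.24, 9.76, 30.27, 58.11, 88.91.
Expected COPD admissions = Σ (standard pop × income-specific rate ÷ 10,000)
= 800,300×2.24/10,000 + 377,600×9.76/10,000 + 472,300×30.27/10,000 + 570,900×58.11/10,000 + 249,100×88.91/10,000
= 179.11 + 368.69 + 1429.51 + 3317.39 + 2214.66 = 7509.37.

7509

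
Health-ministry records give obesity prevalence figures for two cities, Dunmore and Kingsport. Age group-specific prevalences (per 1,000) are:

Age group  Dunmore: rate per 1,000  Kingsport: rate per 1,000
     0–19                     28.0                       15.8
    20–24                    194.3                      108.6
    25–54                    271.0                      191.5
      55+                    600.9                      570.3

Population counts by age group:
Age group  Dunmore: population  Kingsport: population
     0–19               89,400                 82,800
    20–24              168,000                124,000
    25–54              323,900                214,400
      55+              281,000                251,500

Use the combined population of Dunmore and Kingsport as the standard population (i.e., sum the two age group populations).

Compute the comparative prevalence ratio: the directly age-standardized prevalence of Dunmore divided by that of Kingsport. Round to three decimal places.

1.195

Combined standard total = 1,535,000; weights = 0.1122, 0.1902, 0.3507, 0.3469.
Dunmore: 0.1122×28.0 + 0.1902×194.3 + 0.3507×271.0 + 0.3469×600.9 = 343.5933 per 1,000.
Kingsport: 0.1122×15.8 + 0.1902×108.6 + 0.3507×191.5 + 0.3469×570.3 = 287.4275 per 1,000.
Ratio = 343.5933 ÷ 287.4275 = 1.19541.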